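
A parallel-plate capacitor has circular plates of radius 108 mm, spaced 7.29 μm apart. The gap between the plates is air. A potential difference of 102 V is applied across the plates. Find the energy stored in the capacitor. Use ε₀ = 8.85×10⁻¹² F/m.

231 μJ

A = π(108 mm)² = 3.66×10⁻² m².
C = ε₀A/d = 8.85×10⁻¹² × 3.66×10⁻² / 7.29×10⁻⁶ = 4.45×10⁻⁸ F.
U = ½CV² = ½ × 4.45×10⁻⁸ × (102)² = 2.31×10⁻⁴ J.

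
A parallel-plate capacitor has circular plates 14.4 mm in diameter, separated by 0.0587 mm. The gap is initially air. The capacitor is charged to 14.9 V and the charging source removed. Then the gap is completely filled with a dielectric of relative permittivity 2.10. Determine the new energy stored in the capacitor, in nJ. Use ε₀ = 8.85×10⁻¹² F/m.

U ≈ 1.30 nJ

A = π(14.4/2 mm)² = 1.63×10⁻⁴ m².
Initially C₁ = ε₀A/d = 8.85×10⁻¹² × 1.63×10⁻⁴ / 5.87×10⁻⁵ = 2.46×10⁻¹¹ F.
U₁ = 2.73×10⁻⁹ J.
Isolated ⇒ Q is held fixed. C₂ = 2.10 C₁ and U = Q²/(2C), so U₂/U₁ = C₁/C₂ = 0.476.
U₂ = 0.476 × 2.73×10⁻⁹ = 1.30×10⁻⁹ J.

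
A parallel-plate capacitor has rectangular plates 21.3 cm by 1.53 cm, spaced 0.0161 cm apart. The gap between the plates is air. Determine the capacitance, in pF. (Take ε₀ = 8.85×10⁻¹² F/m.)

A = 21.3 × 1.53 cm² = 3.26×10⁻³ m².
C = ε₀A/d = 8.85×10⁻¹² × 3.26×10⁻³ / 1.61×10⁻⁴ = 1.79×10⁻¹⁰ F.

C ≈ 179 pF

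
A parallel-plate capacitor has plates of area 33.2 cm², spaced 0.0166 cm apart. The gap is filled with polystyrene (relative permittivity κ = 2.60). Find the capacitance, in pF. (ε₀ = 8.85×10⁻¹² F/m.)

A = 33.2 cm² = 3.32×10⁻³ m².
C = κε₀A/d = 2.60 × 8.85×10⁻¹² × 3.32×10⁻³ / 1.66×10⁻⁴ = 4.60×10⁻¹⁰ F.

C ≈ 460 pF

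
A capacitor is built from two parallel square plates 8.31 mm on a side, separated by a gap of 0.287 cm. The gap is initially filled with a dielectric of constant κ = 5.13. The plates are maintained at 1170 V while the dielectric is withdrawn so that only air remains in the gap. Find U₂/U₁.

U₂/U₁ ≈ 0.195

Battery connected ⇒ V is held fixed.
C₂ = 0.195 C₁ and U = ½CV², so U₂/U₁ = C₂/C₁ = 0.195.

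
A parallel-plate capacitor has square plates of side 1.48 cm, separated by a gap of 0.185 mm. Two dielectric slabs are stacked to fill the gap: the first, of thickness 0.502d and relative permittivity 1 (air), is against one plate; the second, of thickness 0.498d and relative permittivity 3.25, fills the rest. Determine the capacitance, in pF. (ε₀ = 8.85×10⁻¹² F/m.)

A = (1.48 cm)² = 2.19×10⁻⁴ m².
Stacked slabs ⇒ two capacitors in series, each with the full plate area.
C₁ = κ₁ε₀A/d₁ = 1.00 × 8.85×10⁻¹² × 2.19×10⁻⁴ / 9.29×10⁻⁵ = 2.09×10⁻¹¹ F.
C₂ = κ₂ε₀A/d₂ = 3.25 × 8.85×10⁻¹² × 2.19×10⁻⁴ / 9.21×10⁻⁵ = 6.84×10⁻¹¹ F.
C = (1/C₁ + 1/C₂)⁻¹ = 1.60×10⁻¹¹ F.

C ≈ 16.0 pF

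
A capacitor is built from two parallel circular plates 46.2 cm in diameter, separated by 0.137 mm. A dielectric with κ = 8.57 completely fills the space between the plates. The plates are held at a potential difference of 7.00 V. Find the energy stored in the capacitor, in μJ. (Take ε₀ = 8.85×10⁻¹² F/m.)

A = π(46.2/2 cm)² = 0.168 m².
C = κε₀A/d = 8.57 × 8.85×10⁻¹² × 0.168 / 1.37×10⁻⁴ = 9.28×10⁻⁸ F.
U = ½CV² = ½ × 9.28×10⁻⁸ × (7.00)² = 2.27×10⁻⁶ J.

2.27 μJ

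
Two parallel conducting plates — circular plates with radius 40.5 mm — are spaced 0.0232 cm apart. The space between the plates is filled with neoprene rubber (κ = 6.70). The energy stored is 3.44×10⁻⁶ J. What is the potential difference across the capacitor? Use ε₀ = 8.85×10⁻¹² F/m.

V ≈ 72.3 V

A = π(40.5 mm)² = 5.15×10⁻³ m².
C = κε₀A/d = 6.70 × 8.85×10⁻¹² × 5.15×10⁻³ / 2.32×10⁻⁴ = 1.32×10⁻⁹ F.
V = √(2U/C) = √(2 × 3.44×10⁻⁶ / 1.32×10⁻⁹) = 72.3 V.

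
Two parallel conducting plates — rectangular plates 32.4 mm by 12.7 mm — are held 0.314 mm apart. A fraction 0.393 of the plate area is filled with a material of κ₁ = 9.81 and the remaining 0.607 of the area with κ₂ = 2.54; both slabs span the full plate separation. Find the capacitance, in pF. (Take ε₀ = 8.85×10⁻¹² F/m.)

A = 32.4 × 12.7 mm² = 4.11×10⁻⁴ m².
Side-by-side slabs ⇒ two capacitors in parallel, each spanning the full gap.
C₁ = κ₁ε₀A₁/d = 9.81 × 8.85×10⁻¹² × 1.62×10⁻⁴ / 3.14×10⁻⁴ = 4.47×10⁻¹¹ F.
C₂ = κ₂ε₀A₂/d = 2.54 × 8.85×10⁻¹² × 2.50×10⁻⁴ / 3.14×10⁻⁴ = 1.79×10⁻¹¹ F.
C = C₁ + C₂ = 6.26×10⁻¹¹ F.

C ≈ 62.6 pF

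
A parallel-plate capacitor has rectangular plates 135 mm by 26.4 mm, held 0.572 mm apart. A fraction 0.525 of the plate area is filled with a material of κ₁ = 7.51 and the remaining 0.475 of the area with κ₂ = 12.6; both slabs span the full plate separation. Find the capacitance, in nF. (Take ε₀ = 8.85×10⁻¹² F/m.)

A = 135 × 26.4 mm² = 3.56×10⁻³ m².
Side-by-side slabs ⇒ two capacitors in parallel, each spanning the full gap.
C₁ = κ₁ε₀A₁/d = 7.51 × 8.85×10⁻¹² × 1.87×10⁻³ / 5.72×10⁻⁴ = 2.17×10⁻¹⁰ F.
C₂ = κ₂ε₀A₂/d = 12.6 × 8.85×10⁻¹² × 1.69×10⁻³ / 5.72×10⁻⁴ = 3.30×10⁻¹⁰ F.
C = C₁ + C₂ = 5.47×10⁻¹⁰ F.

0.547 nF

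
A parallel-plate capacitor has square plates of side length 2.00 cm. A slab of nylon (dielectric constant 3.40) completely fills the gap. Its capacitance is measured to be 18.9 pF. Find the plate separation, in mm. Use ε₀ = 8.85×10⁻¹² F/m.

d ≈ 0.637 mm

A = (2.00 cm)² = 4.00×10⁻⁴ m².
d = κε₀A/C = 3.40 × 8.85×10⁻¹² × 4.00×10⁻⁴ / 1.89×10⁻¹¹ = 6.37×10⁻⁴ m.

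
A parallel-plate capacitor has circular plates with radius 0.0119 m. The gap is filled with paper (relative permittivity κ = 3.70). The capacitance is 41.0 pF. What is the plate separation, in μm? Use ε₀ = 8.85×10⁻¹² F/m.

A = π(0.0119 m)² = 4.45×10⁻⁴ m².
d = κε₀A/C = 3.70 × 8.85×10⁻¹² × 4.45×10⁻⁴ / 4.10×10⁻¹¹ = 3.55×10⁻⁴ m.

355 μm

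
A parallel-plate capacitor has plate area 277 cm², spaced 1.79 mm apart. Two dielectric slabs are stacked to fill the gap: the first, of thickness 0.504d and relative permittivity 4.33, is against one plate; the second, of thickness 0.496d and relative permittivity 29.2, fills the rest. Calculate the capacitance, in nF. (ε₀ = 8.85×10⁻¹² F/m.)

1.03 nF

A = 277 cm² = 2.77×10⁻² m².
Stacked slabs ⇒ two capacitors in series, each with the full plate area.
C₁ = κ₁ε₀A/d₁ = 4.33 × 8.85×10⁻¹² × 2.77×10⁻² / 9.02×10⁻⁴ = 1.18×10⁻⁹ F.
C₂ = κ₂ε₀A/d₂ = 29.2 × 8.85×10⁻¹² × 2.77×10⁻² / 8.88×10⁻⁴ = 8.06×10⁻⁹ F.
C = (1/C₁ + 1/C₂)⁻¹ = 1.03×10⁻⁹ F.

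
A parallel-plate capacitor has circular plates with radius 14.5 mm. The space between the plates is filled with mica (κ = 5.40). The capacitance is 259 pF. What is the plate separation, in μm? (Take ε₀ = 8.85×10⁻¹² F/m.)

122 μm

A = π(14.5 mm)² = 6.61×10⁻⁴ m².
d = κε₀A/C = 5.40 × 8.85×10⁻¹² × 6.61×10⁻⁴ / 2.59×10⁻¹⁰ = 1.22×10⁻⁴ m.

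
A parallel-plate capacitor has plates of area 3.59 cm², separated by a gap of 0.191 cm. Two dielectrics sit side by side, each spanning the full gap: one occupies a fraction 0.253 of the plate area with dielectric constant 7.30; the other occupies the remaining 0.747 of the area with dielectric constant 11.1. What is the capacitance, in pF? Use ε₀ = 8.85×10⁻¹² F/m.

16.9 pF

A = 3.59 cm² = 3.59×10⁻⁴ m².
Side-by-side slabs ⇒ two capacitors in parallel, each spanning the full gap.
C₁ = κ₁ε₀A₁/d = 7.30 × 8.85×10⁻¹² × 9.08×10⁻⁵ / 1.91×10⁻³ = 3.07×10⁻¹² F.
C₂ = κ₂ε₀A₂/d = 11.1 × 8.85×10⁻¹² × 2.68×10⁻⁴ / 1.91×10⁻³ = 1.38×10⁻¹¹ F.
C = C₁ + C₂ = 1.69×10⁻¹¹ F.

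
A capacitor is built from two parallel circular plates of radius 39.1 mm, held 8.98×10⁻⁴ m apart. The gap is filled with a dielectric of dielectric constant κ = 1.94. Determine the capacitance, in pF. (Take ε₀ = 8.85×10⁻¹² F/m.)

C ≈ 91.8 pF

A = π(39.1 mm)² = 4.80×10⁻³ m².
C = κε₀A/d = 1.94 × 8.85×10⁻¹² × 4.80×10⁻³ / 8.98×10⁻⁴ = 9.18×10⁻¹¹ F.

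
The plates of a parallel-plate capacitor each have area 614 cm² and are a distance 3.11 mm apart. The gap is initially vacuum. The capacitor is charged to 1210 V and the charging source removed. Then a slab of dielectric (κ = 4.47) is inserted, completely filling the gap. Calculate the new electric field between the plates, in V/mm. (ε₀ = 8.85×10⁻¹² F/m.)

A = 614 cm² = 6.14×10⁻² m².
Initially C₁ = ε₀A/d = 8.85×10⁻¹² × 6.14×10⁻² / 3.11×10⁻³ = 1.75×10⁻¹⁰ F.
E₁ = 3.89×10⁵ V/m.
Isolated ⇒ Q is held fixed. V₂ = Q/C₂ = V₁/4.47; E = V/d, so E₂/E₁ = (V₂/V₁)(d₁/d₂) = 0.224.
E₂ = 0.224 × 3.89×10⁵ = 8.70×10⁴ V/m.

E ≈ 87.0 V/mm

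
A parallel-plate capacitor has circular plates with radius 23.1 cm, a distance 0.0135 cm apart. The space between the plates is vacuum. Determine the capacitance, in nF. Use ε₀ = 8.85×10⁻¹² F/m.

C ≈ 11.0 nF

A = π(23.1 cm)² = 0.168 m².
C = ε₀A/d = 8.85×10⁻¹² × 0.168 / 1.35×10⁻⁴ = 1.10×10⁻⁸ F.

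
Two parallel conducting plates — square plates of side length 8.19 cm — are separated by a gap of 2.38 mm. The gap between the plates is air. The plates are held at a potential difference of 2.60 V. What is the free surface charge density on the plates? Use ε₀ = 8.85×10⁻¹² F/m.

A = (8.19 cm)² = 6.71×10⁻³ m².
C = ε₀A/d = 8.85×10⁻¹² × 6.71×10⁻³ / 2.38×10⁻³ = 2.49×10⁻¹¹ F.
σ = Q/A = CV/A = 2.49×10⁻¹¹ × 2.60 / 6.71×10⁻³ = 9.67×10⁻⁹ C/m².

σ ≈ 9.67 nC/m²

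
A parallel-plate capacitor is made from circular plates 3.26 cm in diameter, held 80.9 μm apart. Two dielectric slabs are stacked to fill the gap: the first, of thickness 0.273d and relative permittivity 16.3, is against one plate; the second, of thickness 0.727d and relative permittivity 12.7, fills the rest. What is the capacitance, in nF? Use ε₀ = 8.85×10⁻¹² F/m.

A = π(3.26/2 cm)² = 8.35×10⁻⁴ m².
Stacked slabs ⇒ two capacitors in series, each with the full plate area.
C₁ = κ₁ε₀A/d₁ = 16.3 × 8.85×10⁻¹² × 8.35×10⁻⁴ / 2.21×10⁻⁵ = 5.45×10⁻⁹ F.
C₂ = κ₂ε₀A/d₂ = 12.7 × 8.85×10⁻¹² × 8.35×10⁻⁴ / 5.88×10⁻⁵ = 1.60×10⁻⁹ F.
C = (1/C₁ + 1/C₂)⁻¹ = 1.23×10⁻⁹ F.

1.23 nF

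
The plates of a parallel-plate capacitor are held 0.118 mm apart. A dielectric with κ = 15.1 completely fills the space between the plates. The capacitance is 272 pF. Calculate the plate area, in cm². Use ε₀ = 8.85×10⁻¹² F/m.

A = Cd/(κε₀) = 2.72×10⁻¹⁰ × 1.18×10⁻⁴ / (15.1 × 8.85×10⁻¹²) = 2.40×10⁻⁴ m².

A ≈ 2.40 cm²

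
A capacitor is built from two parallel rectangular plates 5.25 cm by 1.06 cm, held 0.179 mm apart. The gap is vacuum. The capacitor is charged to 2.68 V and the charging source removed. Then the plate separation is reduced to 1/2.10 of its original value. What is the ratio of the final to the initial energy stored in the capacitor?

Isolated ⇒ Q is held fixed.
C₂ = 2.10 C₁ and U = Q²/(2C), so U₂/U₁ = C₁/C₂ = 0.476.

U₂/U₁ ≈ 0.476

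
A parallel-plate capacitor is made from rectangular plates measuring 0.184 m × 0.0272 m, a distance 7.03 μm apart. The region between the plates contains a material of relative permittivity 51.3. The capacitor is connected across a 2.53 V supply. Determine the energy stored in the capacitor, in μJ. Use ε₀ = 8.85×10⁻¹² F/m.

1.03 μJ

A = 0.184 × 0.0272 m² = 5.00×10⁻³ m².
C = κε₀A/d = 51.3 × 8.85×10⁻¹² × 5.00×10⁻³ / 7.03×10⁻⁶ = 3.23×10⁻⁷ F.
U = ½CV² = ½ × 3.23×10⁻⁷ × (2.53)² = 1.03×10⁻⁶ J.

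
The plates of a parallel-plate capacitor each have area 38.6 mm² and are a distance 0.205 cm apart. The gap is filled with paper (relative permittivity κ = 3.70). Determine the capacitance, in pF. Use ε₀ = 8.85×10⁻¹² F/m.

C ≈ 0.617 pF

A = 38.6 mm² = 3.86×10⁻⁵ m².
C = κε₀A/d = 3.70 × 8.85×10⁻¹² × 3.86×10⁻⁵ / 2.05×10⁻³ = 6.17×10⁻¹³ F.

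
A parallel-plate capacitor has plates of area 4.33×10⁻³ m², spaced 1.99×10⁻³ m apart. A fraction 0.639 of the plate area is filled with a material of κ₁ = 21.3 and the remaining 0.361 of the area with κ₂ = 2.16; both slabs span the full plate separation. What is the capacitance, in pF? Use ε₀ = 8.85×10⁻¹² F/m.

C ≈ 277 pF

Side-by-side slabs ⇒ two capacitors in parallel, each spanning the full gap.
C₁ = κ₁ε₀A₁/d = 21.3 × 8.85×10⁻¹² × 2.77×10⁻³ / 1.99×10⁻³ = 2.62×10⁻¹⁰ F.
C₂ = κ₂ε₀A₂/d = 2.16 × 8.85×10⁻¹² × 1.56×10⁻³ / 1.99×10⁻³ = 1.50×10⁻¹¹ F.
C = C₁ + C₂ = 2.77×10⁻¹⁰ F.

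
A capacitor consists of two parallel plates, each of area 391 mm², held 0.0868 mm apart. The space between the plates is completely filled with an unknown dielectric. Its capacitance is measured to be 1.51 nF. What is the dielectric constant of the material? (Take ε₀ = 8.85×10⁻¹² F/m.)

A = 391 mm² = 3.91×10⁻⁴ m².
κ = Cd/(ε₀A) = 1.51×10⁻⁹ × 8.68×10⁻⁵ / (8.85×10⁻¹² × 3.91×10⁻⁴) = 37.9.

κ ≈ 37.9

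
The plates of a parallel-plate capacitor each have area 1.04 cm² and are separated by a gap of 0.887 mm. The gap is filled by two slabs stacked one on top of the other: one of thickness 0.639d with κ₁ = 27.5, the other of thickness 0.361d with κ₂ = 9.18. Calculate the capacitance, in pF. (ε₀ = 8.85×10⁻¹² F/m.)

C ≈ 16.6 pF

A = 1.04 cm² = 1.04×10⁻⁴ m².
Stacked slabs ⇒ two capacitors in series, each with the full plate area.
C₁ = κ₁ε₀A/d₁ = 27.5 × 8.85×10⁻¹² × 1.04×10⁻⁴ / 5.67×10⁻⁴ = 4.47×10⁻¹¹ F.
C₂ = κ₂ε₀A/d₂ = 9.18 × 8.85×10⁻¹² × 1.04×10⁻⁴ / 3.20×10⁻⁴ = 2.64×10⁻¹¹ F.
C = (1/C₁ + 1/C₂)⁻¹ = 1.66×10⁻¹¹ F.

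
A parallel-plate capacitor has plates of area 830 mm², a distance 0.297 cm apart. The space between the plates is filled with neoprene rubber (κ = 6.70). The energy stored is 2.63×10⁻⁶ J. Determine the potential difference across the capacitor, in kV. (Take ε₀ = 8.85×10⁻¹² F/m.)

A = 830 mm² = 8.30×10⁻⁴ m².
C = κε₀A/d = 6.70 × 8.85×10⁻¹² × 8.30×10⁻⁴ / 2.97×10⁻³ = 1.66×10⁻¹¹ F.
V = √(2U/C) = √(2 × 2.63×10⁻⁶ / 1.66×10⁻¹¹) = 5.63×10² V.

0.563 kV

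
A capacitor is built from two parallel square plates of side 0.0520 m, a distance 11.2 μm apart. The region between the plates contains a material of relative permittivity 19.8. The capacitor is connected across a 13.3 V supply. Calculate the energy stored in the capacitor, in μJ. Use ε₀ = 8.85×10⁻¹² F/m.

3.74 μJ

A = (0.0520 m)² = 2.70×10⁻³ m².
C = κε₀A/d = 19.8 × 8.85×10⁻¹² × 2.70×10⁻³ / 1.12×10⁻⁵ = 4.23×10⁻⁸ F.
U = ½CV² = ½ × 4.23×10⁻⁸ × (13.3)² = 3.74×10⁻⁶ J.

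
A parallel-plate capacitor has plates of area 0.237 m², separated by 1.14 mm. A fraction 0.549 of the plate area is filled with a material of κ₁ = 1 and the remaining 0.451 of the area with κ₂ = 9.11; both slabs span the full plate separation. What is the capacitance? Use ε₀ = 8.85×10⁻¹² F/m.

C ≈ 8.57 nF

Side-by-side slabs ⇒ two capacitors in parallel, each spanning the full gap.
C₁ = κ₁ε₀A₁/d = 1.00 × 8.85×10⁻¹² × 0.130 / 1.14×10⁻³ = 1.01×10⁻⁹ F.
C₂ = κ₂ε₀A₂/d = 9.11 × 8.85×10⁻¹² × 0.107 / 1.14×10⁻³ = 7.56×10⁻⁹ F.
C = C₁ + C₂ = 8.57×10⁻⁹ F.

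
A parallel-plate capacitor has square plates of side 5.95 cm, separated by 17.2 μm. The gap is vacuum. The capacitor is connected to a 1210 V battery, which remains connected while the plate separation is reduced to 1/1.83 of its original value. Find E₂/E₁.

Battery connected ⇒ V is held fixed.
E = V/d, so E₂/E₁ = d₁/d₂ = 1.83.

1.83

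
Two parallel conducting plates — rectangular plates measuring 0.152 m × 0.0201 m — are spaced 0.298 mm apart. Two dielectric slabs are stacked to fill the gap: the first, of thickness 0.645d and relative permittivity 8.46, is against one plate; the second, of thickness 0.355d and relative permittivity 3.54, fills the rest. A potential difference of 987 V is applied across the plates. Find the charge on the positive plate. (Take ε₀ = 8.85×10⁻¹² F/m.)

0.507 μC

A = 0.152 × 0.0201 m² = 3.06×10⁻³ m².
Stacked slabs ⇒ two capacitors in series, each with the full plate area.
C₁ = κ₁ε₀A/d₁ = 8.46 × 8.85×10⁻¹² × 3.06×10⁻³ / 1.92×10⁻⁴ = 1.19×10⁻⁹ F.
C₂ = κ₂ε₀A/d₂ = 3.54 × 8.85×10⁻¹² × 3.06×10⁻³ / 1.06×10⁻⁴ = 9.05×10⁻¹⁰ F.
C = (1/C₁ + 1/C₂)⁻¹ = 5.14×10⁻¹⁰ F.
Q = CV = 5.14×10⁻¹⁰ × 987 = 5.07×10⁻⁷ C.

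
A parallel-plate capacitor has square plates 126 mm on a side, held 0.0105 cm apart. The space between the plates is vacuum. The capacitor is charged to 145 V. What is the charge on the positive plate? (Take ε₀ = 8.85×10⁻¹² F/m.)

A = (126 mm)² = 1.59×10⁻² m².
C = ε₀A/d = 8.85×10⁻¹² × 1.59×10⁻² / 1.05×10⁻⁴ = 1.34×10⁻⁹ F.
Q = CV = 1.34×10⁻⁹ × 145 = 1.94×10⁻⁷ C.

194 nC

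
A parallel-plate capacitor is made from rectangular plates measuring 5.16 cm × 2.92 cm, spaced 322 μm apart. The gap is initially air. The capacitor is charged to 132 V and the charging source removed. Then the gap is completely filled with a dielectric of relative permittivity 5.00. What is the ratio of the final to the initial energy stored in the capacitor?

Isolated ⇒ Q is held fixed.
C₂ = 5.00 C₁ and U = Q²/(2C), so U₂/U₁ = C₁/C₂ = 0.200.

U₂/U₁ ≈ 0.200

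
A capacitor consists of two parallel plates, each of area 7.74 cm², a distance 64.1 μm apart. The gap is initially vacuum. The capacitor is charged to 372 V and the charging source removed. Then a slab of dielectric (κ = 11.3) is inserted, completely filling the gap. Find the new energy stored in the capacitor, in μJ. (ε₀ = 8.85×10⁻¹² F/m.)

0.654 μJ

A = 7.74 cm² = 7.74×10⁻⁴ m².
Initially C₁ = ε₀A/d = 8.85×10⁻¹² × 7.74×10⁻⁴ / 6.41×10⁻⁵ = 1.07×10⁻¹⁰ F.
U₁ = 7.39×10⁻⁶ J.
Isolated ⇒ Q is held fixed. C₂ = 11.3 C₁ and U = Q²/(2C), so U₂/U₁ = C₁/C₂ = 0.0885.
U₂ = 0.0885 × 7.39×10⁻⁶ = 6.54×10⁻⁷ J.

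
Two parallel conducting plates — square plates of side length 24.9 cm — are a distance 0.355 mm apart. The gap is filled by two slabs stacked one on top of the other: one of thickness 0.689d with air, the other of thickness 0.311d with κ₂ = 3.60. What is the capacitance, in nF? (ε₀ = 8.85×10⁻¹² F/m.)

1.99 nF

A = (24.9 cm)² = 6.20×10⁻² m².
Stacked slabs ⇒ two capacitors in series, each with the full plate area.
C₁ = κ₁ε₀A/d₁ = 1.00 × 8.85×10⁻¹² × 6.20×10⁻² / 2.45×10⁻⁴ = 2.24×10⁻⁹ F.
C₂ = κ₂ε₀A/d₂ = 3.60 × 8.85×10⁻¹² × 6.20×10⁻² / 1.10×10⁻⁴ = 1.79×10⁻⁸ F.
C = (1/C₁ + 1/C₂)⁻¹ = 1.99×10⁻⁹ F.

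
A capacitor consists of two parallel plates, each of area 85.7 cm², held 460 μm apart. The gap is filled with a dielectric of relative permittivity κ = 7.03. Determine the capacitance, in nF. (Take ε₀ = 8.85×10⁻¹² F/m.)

C ≈ 1.16 nF

A = 85.7 cm² = 8.57×10⁻³ m².
C = κε₀A/d = 7.03 × 8.85×10⁻¹² × 8.57×10⁻³ / 4.60×10⁻⁴ = 1.16×10⁻⁹ F.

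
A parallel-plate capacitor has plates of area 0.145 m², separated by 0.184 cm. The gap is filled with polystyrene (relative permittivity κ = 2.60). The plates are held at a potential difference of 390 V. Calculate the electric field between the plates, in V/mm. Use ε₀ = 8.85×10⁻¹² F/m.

E = V/d = 390 / 1.84×10⁻³ = 2.12×10⁵ V/m.

212 V/mm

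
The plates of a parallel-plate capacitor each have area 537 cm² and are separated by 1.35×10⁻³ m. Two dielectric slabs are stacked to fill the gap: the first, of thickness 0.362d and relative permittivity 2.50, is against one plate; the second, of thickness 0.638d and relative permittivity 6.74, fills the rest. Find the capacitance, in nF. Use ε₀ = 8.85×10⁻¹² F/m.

C ≈ 1.47 nF

A = 537 cm² = 5.37×10⁻² m².
Stacked slabs ⇒ two capacitors in series, each with the full plate area.
C₁ = κ₁ε₀A/d₁ = 2.50 × 8.85×10⁻¹² × 5.37×10⁻² / 4.89×10⁻⁴ = 2.43×10⁻⁹ F.
C₂ = κ₂ε₀A/d₂ = 6.74 × 8.85×10⁻¹² × 5.37×10⁻² / 8.61×10⁻⁴ = 3.72×10⁻⁹ F.
C = (1/C₁ + 1/C₂)⁻¹ = 1.47×10⁻⁹ F.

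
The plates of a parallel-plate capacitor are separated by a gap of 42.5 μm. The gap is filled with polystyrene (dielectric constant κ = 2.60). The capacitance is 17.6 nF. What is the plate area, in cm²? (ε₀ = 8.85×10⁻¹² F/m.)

A ≈ 325 cm²

A = Cd/(κε₀) = 1.76×10⁻⁸ × 4.25×10⁻⁵ / (2.60 × 8.85×10⁻¹²) = 3.25×10⁻² m².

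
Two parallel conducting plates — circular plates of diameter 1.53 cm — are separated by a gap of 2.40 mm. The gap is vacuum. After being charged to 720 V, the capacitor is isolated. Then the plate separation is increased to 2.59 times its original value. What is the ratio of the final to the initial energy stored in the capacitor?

Isolated ⇒ Q is held fixed.
C₂ = 0.386 C₁ and U = Q²/(2C), so U₂/U₁ = C₁/C₂ = 2.59.

2.59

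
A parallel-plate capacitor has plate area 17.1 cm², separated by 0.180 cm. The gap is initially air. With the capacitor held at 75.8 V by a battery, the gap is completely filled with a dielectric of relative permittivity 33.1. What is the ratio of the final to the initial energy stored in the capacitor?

33.1

Battery connected ⇒ V is held fixed.
C₂ = 33.1 C₁ and U = ½CV², so U₂/U₁ = C₂/C₁ = 33.1.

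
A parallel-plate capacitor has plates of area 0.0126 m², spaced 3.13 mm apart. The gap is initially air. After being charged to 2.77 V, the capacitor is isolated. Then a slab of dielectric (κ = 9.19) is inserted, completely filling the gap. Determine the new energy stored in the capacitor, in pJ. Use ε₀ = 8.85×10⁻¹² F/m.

14.9 pJ

Initially C₁ = ε₀A/d = 8.85×10⁻¹² × 1.26×10⁻² / 3.13×10⁻³ = 3.56×10⁻¹¹ F.
U₁ = 1.37×10⁻¹⁰ J.
Isolated ⇒ Q is held fixed. C₂ = 9.19 C₁ and U = Q²/(2C), so U₂/U₁ = C₁/C₂ = 0.109.
U₂ = 0.109 × 1.37×10⁻¹⁰ = 1.49×10⁻¹¹ J.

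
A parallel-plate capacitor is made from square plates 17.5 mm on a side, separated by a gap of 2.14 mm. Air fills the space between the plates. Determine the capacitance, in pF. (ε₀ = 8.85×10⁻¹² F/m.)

A = (17.5 mm)² = 3.06×10⁻⁴ m².
C = ε₀A/d = 8.85×10⁻¹² × 3.06×10⁻⁴ / 2.14×10⁻³ = 1.27×10⁻¹² F.

C ≈ 1.27 pF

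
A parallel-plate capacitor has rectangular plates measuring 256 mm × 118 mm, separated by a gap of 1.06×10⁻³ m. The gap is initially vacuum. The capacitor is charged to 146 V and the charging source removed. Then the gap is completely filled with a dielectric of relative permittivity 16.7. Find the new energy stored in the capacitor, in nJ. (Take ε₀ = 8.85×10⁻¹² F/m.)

A = 256 × 118 mm² = 3.02×10⁻² m².
Initially C₁ = ε₀A/d = 8.85×10⁻¹² × 3.02×10⁻² / 1.06×10⁻³ = 2.52×10⁻¹⁰ F.
U₁ = 2.69×10⁻⁶ J.
Isolated ⇒ Q is held fixed. C₂ = 16.7 C₁ and U = Q²/(2C), so U₂/U₁ = C₁/C₂ = 0.0599.
U₂ = 0.0599 × 2.69×10⁻⁶ = 1.61×10⁻⁷ J.

161 nJ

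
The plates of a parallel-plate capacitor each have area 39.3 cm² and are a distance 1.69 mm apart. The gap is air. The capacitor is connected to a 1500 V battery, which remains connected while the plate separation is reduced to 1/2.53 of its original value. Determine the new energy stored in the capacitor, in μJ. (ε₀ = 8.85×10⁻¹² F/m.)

A = 39.3 cm² = 3.93×10⁻³ m².
Initially C₁ = ε₀A/d = 8.85×10⁻¹² × 3.93×10⁻³ / 1.69×10⁻³ = 2.06×10⁻¹¹ F.
U₁ = 2.32×10⁻⁵ J.
Battery connected ⇒ V is held fixed. C₂ = 2.53 C₁ and U = ½CV², so U₂/U₁ = C₂/C₁ = 2.53.
U₂ = 2.53 × 2.32×10⁻⁵ = 5.86×10⁻⁵ J.

U ≈ 58.6 μJ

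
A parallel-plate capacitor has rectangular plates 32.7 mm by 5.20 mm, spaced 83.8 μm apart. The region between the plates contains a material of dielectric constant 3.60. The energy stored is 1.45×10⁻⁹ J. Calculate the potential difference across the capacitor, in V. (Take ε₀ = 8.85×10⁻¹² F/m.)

6.70 V

A = 32.7 × 5.20 mm² = 1.70×10⁻⁴ m².
C = κε₀A/d = 3.60 × 8.85×10⁻¹² × 1.70×10⁻⁴ / 8.38×10⁻⁵ = 6.46×10⁻¹¹ F.
V = √(2U/C) = √(2 × 1.45×10⁻⁹ / 6.46×10⁻¹¹) = 6.70 V.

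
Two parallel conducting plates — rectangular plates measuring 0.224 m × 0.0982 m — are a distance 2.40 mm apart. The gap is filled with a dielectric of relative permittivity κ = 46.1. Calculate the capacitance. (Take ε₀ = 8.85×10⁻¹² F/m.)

C ≈ 3.74 nF

A = 0.224 × 0.0982 m² = 2.20×10⁻² m².
C = κε₀A/d = 46.1 × 8.85×10⁻¹² × 2.20×10⁻² / 2.40×10⁻³ = 3.74×10⁻⁹ F.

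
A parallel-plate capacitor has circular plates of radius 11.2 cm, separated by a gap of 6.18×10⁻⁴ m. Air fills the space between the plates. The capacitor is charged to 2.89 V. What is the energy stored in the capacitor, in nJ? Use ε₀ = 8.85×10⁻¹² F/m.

U ≈ 2.36 nJ

A = π(11.2 cm)² = 3.94×10⁻² m².
C = ε₀A/d = 8.85×10⁻¹² × 3.94×10⁻² / 6.18×10⁻⁴ = 5.64×10⁻¹⁰ F.
U = ½CV² = ½ × 5.64×10⁻¹⁰ × (2.89)² = 2.36×10⁻⁹ J.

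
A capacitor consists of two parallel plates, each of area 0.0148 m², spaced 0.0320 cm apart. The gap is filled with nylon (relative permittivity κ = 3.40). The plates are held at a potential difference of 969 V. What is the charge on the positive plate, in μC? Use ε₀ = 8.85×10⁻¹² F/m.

Q ≈ 1.35 μC

C = κε₀A/d = 3.40 × 8.85×10⁻¹² × 1.48×10⁻² / 3.20×10⁻⁴ = 1.39×10⁻⁹ F.
Q = CV = 1.39×10⁻⁹ × 969 = 1.35×10⁻⁶ C.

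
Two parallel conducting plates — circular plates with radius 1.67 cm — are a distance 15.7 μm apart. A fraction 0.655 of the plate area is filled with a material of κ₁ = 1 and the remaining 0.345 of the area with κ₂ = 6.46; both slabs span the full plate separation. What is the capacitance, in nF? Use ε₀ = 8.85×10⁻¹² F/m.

A = π(1.67 cm)² = 8.76×10⁻⁴ m².
Side-by-side slabs ⇒ two capacitors in parallel, each spanning the full gap.
C₁ = κ₁ε₀A₁/d = 1.00 × 8.85×10⁻¹² × 5.74×10⁻⁴ / 1.57×10⁻⁵ = 3.23×10⁻¹⁰ F.
C₂ = κ₂ε₀A₂/d = 6.46 × 8.85×10⁻¹² × 3.02×10⁻⁴ / 1.57×10⁻⁵ = 1.10×10⁻⁹ F.
C = C₁ + C₂ = 1.42×10⁻⁹ F.

1.42 nF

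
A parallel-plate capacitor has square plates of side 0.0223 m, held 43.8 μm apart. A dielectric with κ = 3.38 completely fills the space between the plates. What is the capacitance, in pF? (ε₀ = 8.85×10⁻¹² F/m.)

340 pF

A = (0.0223 m)² = 4.97×10⁻⁴ m².
C = κε₀A/d = 3.38 × 8.85×10⁻¹² × 4.97×10⁻⁴ / 4.38×10⁻⁵ = 3.40×10⁻¹⁰ F.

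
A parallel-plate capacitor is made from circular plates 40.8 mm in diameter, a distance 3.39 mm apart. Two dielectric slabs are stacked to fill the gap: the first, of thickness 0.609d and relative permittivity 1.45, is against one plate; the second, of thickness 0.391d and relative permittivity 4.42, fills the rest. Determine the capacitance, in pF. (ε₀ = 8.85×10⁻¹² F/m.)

6.71 pF

A = π(40.8/2 mm)² = 1.31×10⁻³ m².
Stacked slabs ⇒ two capacitors in series, each with the full plate area.
C₁ = κ₁ε₀A/d₁ = 1.45 × 8.85×10⁻¹² × 1.31×10⁻³ / 2.06×10⁻³ = 8.13×10⁻¹² F.
C₂ = κ₂ε₀A/d₂ = 4.42 × 8.85×10⁻¹² × 1.31×10⁻³ / 1.33×10⁻³ = 3.86×10⁻¹¹ F.
C = (1/C₁ + 1/C₂)⁻¹ = 6.71×10⁻¹² F.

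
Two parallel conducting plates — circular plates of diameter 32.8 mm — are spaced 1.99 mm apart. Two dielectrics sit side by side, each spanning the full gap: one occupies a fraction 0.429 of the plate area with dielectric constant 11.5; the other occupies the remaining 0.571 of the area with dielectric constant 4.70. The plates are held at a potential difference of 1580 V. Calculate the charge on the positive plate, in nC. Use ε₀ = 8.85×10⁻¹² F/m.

Q ≈ 45.2 nC

A = π(32.8/2 mm)² = 8.45×10⁻⁴ m².
Side-by-side slabs ⇒ two capacitors in parallel, each spanning the full gap.
C₁ = κ₁ε₀A₁/d = 11.5 × 8.85×10⁻¹² × 3.62×10⁻⁴ / 1.99×10⁻³ = 1.85×10⁻¹¹ F.
C₂ = κ₂ε₀A₂/d = 4.70 × 8.85×10⁻¹² × 4.82×10⁻⁴ / 1.99×10⁻³ = 1.01×10⁻¹¹ F.
C = C₁ + C₂ = 2.86×10⁻¹¹ F.
Q = CV = 2.86×10⁻¹¹ × 1580 = 4.52×10⁻⁸ C.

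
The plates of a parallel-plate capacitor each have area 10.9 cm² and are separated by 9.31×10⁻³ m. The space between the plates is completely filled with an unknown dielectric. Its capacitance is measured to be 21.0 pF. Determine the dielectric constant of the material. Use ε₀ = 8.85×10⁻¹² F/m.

κ ≈ 20.3

A = 10.9 cm² = 1.09×10⁻³ m².
κ = Cd/(ε₀A) = 2.10×10⁻¹¹ × 9.31×10⁻³ / (8.85×10⁻¹² × 1.09×10⁻³) = 20.3.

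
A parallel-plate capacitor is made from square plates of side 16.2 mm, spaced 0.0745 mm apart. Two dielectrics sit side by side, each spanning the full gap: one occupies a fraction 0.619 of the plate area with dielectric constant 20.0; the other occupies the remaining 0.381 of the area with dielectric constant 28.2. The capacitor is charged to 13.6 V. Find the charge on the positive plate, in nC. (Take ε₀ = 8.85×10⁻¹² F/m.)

A = (16.2 mm)² = 2.62×10⁻⁴ m².
Side-by-side slabs ⇒ two capacitors in parallel, each spanning the full gap.
C₁ = κ₁ε₀A₁/d = 20.0 × 8.85×10⁻¹² × 1.62×10⁻⁴ / 7.45×10⁻⁵ = 3.86×10⁻¹⁰ F.
C₂ = κ₂ε₀A₂/d = 28.2 × 8.85×10⁻¹² × 10.00×10⁻⁵ / 7.45×10⁻⁵ = 3.35×10⁻¹⁰ F.
C = C₁ + C₂ = 7.21×10⁻¹⁰ F.
Q = CV = 7.21×10⁻¹⁰ × 13.6 = 9.80×10⁻⁹ C.

Q ≈ 9.80 nC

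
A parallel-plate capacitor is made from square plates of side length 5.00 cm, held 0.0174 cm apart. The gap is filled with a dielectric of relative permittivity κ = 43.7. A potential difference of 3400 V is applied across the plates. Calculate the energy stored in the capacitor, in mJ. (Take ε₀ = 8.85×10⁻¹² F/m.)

A = (5.00 cm)² = 2.50×10⁻³ m².
C = κε₀A/d = 43.7 × 8.85×10⁻¹² × 2.50×10⁻³ / 1.74×10⁻⁴ = 5.56×10⁻⁹ F.
U = ½CV² = ½ × 5.56×10⁻⁹ × (3400)² = 3.21×10⁻² J.

32.1 mJ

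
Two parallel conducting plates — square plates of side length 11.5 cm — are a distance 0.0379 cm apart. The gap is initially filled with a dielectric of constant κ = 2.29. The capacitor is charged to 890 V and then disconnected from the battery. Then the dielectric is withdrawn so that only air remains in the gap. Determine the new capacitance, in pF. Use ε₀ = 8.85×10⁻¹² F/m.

309 pF

A = (11.5 cm)² = 1.32×10⁻² m².
Initially C₁ = κε₀A/d = 2.29 × 8.85×10⁻¹² × 1.32×10⁻² / 3.79×10⁻⁴ = 7.07×10⁻¹⁰ F.
C = κε₀A/d scales with κ, so C₂/C₁ = 1/κ = 1/2.29 = 0.437.
C₂ = 0.437 × 7.07×10⁻¹⁰ = 3.09×10⁻¹⁰ F.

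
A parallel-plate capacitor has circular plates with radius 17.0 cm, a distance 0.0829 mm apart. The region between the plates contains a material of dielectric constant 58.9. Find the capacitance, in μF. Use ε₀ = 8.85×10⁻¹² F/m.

A = π(17.0 cm)² = 9.08×10⁻² m².
C = κε₀A/d = 58.9 × 8.85×10⁻¹² × 9.08×10⁻² / 8.29×10⁻⁵ = 5.71×10⁻⁷ F.

0.571 μF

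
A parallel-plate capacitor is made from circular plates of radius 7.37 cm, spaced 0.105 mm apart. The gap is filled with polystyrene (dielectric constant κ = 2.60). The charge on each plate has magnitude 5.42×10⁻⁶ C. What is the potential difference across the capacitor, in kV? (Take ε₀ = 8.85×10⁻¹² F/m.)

A = π(7.37 cm)² = 1.71×10⁻² m².
C = κε₀A/d = 2.60 × 8.85×10⁻¹² × 1.71×10⁻² / 1.05×10⁻⁴ = 3.74×10⁻⁹ F.
V = Q/C = 5.42×10⁻⁶ / 3.74×10⁻⁹ = 1.45×10³ V.

1.45 kV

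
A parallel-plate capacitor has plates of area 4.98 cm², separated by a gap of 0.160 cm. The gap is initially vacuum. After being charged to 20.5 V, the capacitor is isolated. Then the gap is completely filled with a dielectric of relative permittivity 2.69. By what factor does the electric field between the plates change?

E₂/E₁ ≈ 0.372

Isolated ⇒ Q is held fixed.
V₂ = Q/C₂ = V₁/2.69; E = V/d, so E₂/E₁ = (V₂/V₁)(d₁/d₂) = 0.372.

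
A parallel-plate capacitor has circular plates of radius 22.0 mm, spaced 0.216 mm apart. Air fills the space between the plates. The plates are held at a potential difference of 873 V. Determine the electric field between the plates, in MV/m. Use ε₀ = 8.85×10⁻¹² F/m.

E = V/d = 873 / 2.16×10⁻⁴ = 4.04×10⁶ V/m.

4.04 MV/m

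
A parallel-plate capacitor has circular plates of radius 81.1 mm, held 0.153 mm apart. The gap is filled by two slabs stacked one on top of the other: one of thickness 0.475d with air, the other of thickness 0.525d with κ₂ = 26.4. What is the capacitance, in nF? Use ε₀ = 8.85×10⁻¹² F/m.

A = π(81.1 mm)² = 2.07×10⁻² m².
Stacked slabs ⇒ two capacitors in series, each with the full plate area.
C₁ = κ₁ε₀A/d₁ = 1.00 × 8.85×10⁻¹² × 2.07×10⁻² / 7.27×10⁻⁵ = 2.52×10⁻⁹ F.
C₂ = κ₂ε₀A/d₂ = 26.4 × 8.85×10⁻¹² × 2.07×10⁻² / 8.03×10⁻⁵ = 6.01×10⁻⁸ F.
C = (1/C₁ + 1/C₂)⁻¹ = 2.42×10⁻⁹ F.

2.42 nF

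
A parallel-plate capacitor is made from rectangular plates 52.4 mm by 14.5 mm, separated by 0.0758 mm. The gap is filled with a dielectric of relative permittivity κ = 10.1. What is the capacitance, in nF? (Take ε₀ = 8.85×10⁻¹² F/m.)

A = 52.4 × 14.5 mm² = 7.60×10⁻⁴ m².
C = κε₀A/d = 10.1 × 8.85×10⁻¹² × 7.60×10⁻⁴ / 7.58×10⁻⁵ = 8.96×10⁻¹⁰ F.

C ≈ 0.896 nF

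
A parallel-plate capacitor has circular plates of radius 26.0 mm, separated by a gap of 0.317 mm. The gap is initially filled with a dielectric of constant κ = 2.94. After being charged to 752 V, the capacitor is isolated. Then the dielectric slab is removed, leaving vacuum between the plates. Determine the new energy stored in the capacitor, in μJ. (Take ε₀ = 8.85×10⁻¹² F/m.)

145 μJ

A = π(26.0 mm)² = 2.12×10⁻³ m².
Initially C₁ = κε₀A/d = 2.94 × 8.85×10⁻¹² × 2.12×10⁻³ / 3.17×10⁻⁴ = 1.74×10⁻¹⁰ F.
U₁ = 4.93×10⁻⁵ J.
Isolated ⇒ Q is held fixed. C₂ = 0.340 C₁ and U = Q²/(2C), so U₂/U₁ = C₁/C₂ = 2.94.
U₂ = 2.94 × 4.93×10⁻⁵ = 1.45×10⁻⁴ J.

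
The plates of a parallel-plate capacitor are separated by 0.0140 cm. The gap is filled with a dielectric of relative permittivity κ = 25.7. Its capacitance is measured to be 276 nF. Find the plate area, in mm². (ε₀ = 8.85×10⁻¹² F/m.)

1.70×10⁵ mm²

A = Cd/(κε₀) = 2.76×10⁻⁷ × 1.40×10⁻⁴ / (25.7 × 8.85×10⁻¹²) = 0.170 m².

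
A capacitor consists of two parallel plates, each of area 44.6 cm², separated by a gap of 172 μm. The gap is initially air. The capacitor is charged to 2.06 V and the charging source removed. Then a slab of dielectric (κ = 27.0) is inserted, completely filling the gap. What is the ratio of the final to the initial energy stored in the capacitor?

U₂/U₁ ≈ 0.0370

Isolated ⇒ Q is held fixed.
C₂ = 27.0 C₁ and U = Q²/(2C), so U₂/U₁ = C₁/C₂ = 0.0370.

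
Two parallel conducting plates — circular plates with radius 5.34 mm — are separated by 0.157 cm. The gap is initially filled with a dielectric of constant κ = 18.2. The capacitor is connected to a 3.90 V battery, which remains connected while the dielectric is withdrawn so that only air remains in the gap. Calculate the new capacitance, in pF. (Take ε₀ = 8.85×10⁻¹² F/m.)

A = π(5.34 mm)² = 8.96×10⁻⁵ m².
Initially C₁ = κε₀A/d = 18.2 × 8.85×10⁻¹² × 8.96×10⁻⁵ / 1.57×10⁻³ = 9.19×10⁻¹² F.
C = κε₀A/d scales with κ, so C₂/C₁ = 1/κ = 1/18.2 = 0.0549.
C₂ = 0.0549 × 9.19×10⁻¹² = 5.05×10⁻¹³ F.

0.505 pF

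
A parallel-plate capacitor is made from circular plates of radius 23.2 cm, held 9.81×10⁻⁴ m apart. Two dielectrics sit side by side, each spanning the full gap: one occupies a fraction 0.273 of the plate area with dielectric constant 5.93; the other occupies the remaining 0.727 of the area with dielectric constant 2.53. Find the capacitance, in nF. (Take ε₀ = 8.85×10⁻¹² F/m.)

5.28 nF

A = π(23.2 cm)² = 0.169 m².
Side-by-side slabs ⇒ two capacitors in parallel, each spanning the full gap.
C₁ = κ₁ε₀A₁/d = 5.93 × 8.85×10⁻¹² × 4.62×10⁻² / 9.81×10⁻⁴ = 2.47×10⁻⁹ F.
C₂ = κ₂ε₀A₂/d = 2.53 × 8.85×10⁻¹² × 0.123 / 9.81×10⁻⁴ = 2.81×10⁻⁹ F.
C = C₁ + C₂ = 5.28×10⁻⁹ F.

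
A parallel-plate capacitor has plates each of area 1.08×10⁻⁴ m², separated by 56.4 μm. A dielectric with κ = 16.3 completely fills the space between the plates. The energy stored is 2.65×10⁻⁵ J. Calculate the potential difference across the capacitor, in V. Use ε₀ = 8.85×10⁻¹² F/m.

V ≈ 438 V

C = κε₀A/d = 16.3 × 8.85×10⁻¹² × 1.08×10⁻⁴ / 5.64×10⁻⁵ = 2.76×10⁻¹⁰ F.
V = √(2U/C) = √(2 × 2.65×10⁻⁵ / 2.76×10⁻¹⁰) = 4.38×10² V.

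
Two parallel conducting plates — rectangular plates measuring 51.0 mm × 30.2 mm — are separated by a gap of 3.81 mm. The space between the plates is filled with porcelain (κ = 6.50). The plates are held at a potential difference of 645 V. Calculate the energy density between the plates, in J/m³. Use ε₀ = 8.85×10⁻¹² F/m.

u ≈ 0.824 J/m³

E = V/d = 645 / 3.81×10⁻³ = 1.69×10⁵ V/m.
u = ½κε₀E² = ½ × 6.50 × 8.85×10⁻¹² × (1.69×10⁵)² = 0.824 J/m³.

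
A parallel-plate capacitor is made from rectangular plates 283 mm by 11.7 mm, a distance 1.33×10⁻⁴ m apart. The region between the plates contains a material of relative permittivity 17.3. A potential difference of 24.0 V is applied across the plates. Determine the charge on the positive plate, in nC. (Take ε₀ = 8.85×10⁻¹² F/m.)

A = 283 × 11.7 mm² = 3.31×10⁻³ m².
C = κε₀A/d = 17.3 × 8.85×10⁻¹² × 3.31×10⁻³ / 1.33×10⁻⁴ = 3.81×10⁻⁹ F.
Q = CV = 3.81×10⁻⁹ × 24.0 = 9.15×10⁻⁸ C.

91.5 nC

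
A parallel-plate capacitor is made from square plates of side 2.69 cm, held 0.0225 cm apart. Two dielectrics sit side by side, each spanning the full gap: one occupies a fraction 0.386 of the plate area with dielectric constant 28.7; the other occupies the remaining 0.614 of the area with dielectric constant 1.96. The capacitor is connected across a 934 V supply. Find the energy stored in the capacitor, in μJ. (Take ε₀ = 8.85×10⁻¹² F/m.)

A = (2.69 cm)² = 7.24×10⁻⁴ m².
Side-by-side slabs ⇒ two capacitors in parallel, each spanning the full gap.
C₁ = κ₁ε₀A₁/d = 28.7 × 8.85×10⁻¹² × 2.79×10⁻⁴ / 2.25×10⁻⁴ = 3.15×10⁻¹⁰ F.
C₂ = κ₂ε₀A₂/d = 1.96 × 8.85×10⁻¹² × 4.44×10⁻⁴ / 2.25×10⁻⁴ = 3.43×10⁻¹¹ F.
C = C₁ + C₂ = 3.50×10⁻¹⁰ F.
U = ½CV² = ½ × 3.50×10⁻¹⁰ × (934)² = 1.52×10⁻⁴ J.

U ≈ 152 μJ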